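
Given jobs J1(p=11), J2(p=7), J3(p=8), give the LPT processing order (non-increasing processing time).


LPT: sort by longest processing time first
  J1: p=11
  J3: p=8
  J2: p=7
Order: J1 → J3 → J2


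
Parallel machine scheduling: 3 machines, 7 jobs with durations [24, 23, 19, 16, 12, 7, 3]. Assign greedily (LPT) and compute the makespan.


Jobs (LPT sorted): [24, 23, 19, 16, 12, 7, 3]
Machines: 3
  J=24 → Machine 1 (load: 0+24=24)
  J=23 → Machine 2 (load: 0+23=23)
  J=19 → Machine 3 (load: 0+19=19)
  J=16 → Machine 3 (load: 19+16=35)
  J=12 → Machine 2 (load: 23+12=35)
  J=7 → Machine 1 (load: 24+7=31)
  J=3 → Machine 1 (load: 31+3=34)
Machine loads: [34, 35, 35]
Makespan = max = 35 time units


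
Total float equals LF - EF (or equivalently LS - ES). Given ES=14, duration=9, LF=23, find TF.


EF = ES + duration = 14 + 9 = 23
LS = LF - duration = 23 - 9 = 14
Total Float = LF - EF = 23 - 23
(or LS - ES = 14 - 14)
= 0


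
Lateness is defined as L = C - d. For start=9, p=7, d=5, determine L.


Completion = 9 + 7 = 16
Lateness = C - d = 16 - 5
= 11


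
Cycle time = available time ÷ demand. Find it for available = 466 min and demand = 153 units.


Cycle time = available time / demand
= 466 / 153
= 3.05 min/unit


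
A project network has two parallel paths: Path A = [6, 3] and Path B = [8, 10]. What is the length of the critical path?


Path A: 6 + 3 = 9
Path B: 8 + 10 = 18
Critical path = longest = max(9, 18)
= 18 (Path B)


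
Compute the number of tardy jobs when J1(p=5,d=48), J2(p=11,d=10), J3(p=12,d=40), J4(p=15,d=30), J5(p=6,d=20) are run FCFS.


Completion vs due date:
  J1: C=5, d=48 → on time
  J2: C=16, d=10 → TARDY
  J3: C=28, d=40 → on time
  J4: C=43, d=30 → TARDY
  J5: C=49, d=20 → TARDY
Tardy jobs: J2, J4, J5
Count = 3


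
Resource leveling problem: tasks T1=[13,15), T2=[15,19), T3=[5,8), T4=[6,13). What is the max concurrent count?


Check each time point for overlaps:
  t=6: 2 tasks active (T3, T4)
Max concurrent = 2


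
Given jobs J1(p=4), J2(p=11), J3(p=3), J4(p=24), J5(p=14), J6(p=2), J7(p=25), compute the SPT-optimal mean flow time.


SPT order: J6 → J3 → J1 → J2 → J5 → J4 → J7
Completion times:
  J6: C=2
  J3: C=5
  J1: C=9
  J2: C=20
  J5: C=34
  J4: C=58
  J7: C=83
Sum = 211, n = 7
Mean flow = 211/7
= 30.14


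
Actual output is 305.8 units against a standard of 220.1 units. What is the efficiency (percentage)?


Efficiency = (actual / standard) × 100
= (305.8 / 220.1) × 100
= 138.9%


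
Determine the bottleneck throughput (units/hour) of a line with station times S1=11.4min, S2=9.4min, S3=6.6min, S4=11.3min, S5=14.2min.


Bottleneck = longest station time
Station times: [11.4, 9.4, 6.6, 11.3, 14.2]
Max = 14.2 min
Rate = 60 / 14.2
= 4.23 units/hour (bottleneck: 14.2min)


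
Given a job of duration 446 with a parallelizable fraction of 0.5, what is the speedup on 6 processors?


Amdahl's law: T_p = T × ((1-p) + p/N)
= 446 × ((1-0.5) + 0.5/6)
= 446 × (0.50 + 0.0833)
= 446 × 0.5833
= 260.17
Speedup = 446/260.17
= 1.71×


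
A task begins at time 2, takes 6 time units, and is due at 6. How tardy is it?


Completion = start + processing = 2 + 6 = 8
Tardiness = max(0, C - d) = max(0, 8 - 6)
= max(0, 2)
= 2


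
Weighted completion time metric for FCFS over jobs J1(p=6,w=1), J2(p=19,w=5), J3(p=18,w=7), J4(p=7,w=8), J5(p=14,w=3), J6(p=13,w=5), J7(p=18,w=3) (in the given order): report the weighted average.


Completion times:
  J1: C=6, w×C=1×6=6
  J2: C=25, w×C=5×25=125
  J3: C=43, w×C=7×43=301
  J4: C=50, w×C=8×50=400
  J5: C=64, w×C=3×64=192
  J6: C=77, w×C=5×77=385
  J7: C=95, w×C=3×95=285
Sum w×C = 1694
Sum w = 32
Weighted avg = 1694/32
= 52.94


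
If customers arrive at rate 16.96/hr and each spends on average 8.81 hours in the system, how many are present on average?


Little's law: L = λ × W
= 16.96 × 8.81
= 149.42


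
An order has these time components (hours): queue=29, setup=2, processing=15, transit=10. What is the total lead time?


Lead time = queue + setup + processing + transit
= 29 + 2 + 15 + 10
= 56 hours


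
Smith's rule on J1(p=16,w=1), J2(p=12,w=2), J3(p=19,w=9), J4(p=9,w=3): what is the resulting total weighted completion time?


WSPT order (by p/w): J3 → J4 → J2 → J1
  J3: C=19, w·C=9×19=171
  J4: C=28, w·C=3×28=84
  J2: C=40, w·C=2×40=80
  J1: C=56, w·C=1×56=56
Σ w·C = 391
= 391


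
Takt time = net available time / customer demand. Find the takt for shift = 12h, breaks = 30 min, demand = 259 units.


Available = 12×60 - 30 = 690 min
Takt time = 690 / 259
= 2.66 min/unit


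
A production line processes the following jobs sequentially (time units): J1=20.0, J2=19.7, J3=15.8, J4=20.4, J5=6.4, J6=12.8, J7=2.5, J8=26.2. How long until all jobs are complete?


Sequential makespan: sum all processing times
= 20.0 + 19.7 + 15.8 + 20.4 + 6.4 + 12.8 + 2.5 + 26.2
= 123.8 time units


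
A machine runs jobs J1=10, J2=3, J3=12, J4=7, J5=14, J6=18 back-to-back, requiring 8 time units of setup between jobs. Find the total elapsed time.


Makespan = Σ processing + (n-1) × setup
= (10 + 3 + 12 + 7 + 14 + 18) + (6-1)×8
= 64 + 40
= 104 time units


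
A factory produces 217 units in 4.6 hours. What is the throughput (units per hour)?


Throughput = units / time
= 217 / 4.6
= 47.2 units/hour


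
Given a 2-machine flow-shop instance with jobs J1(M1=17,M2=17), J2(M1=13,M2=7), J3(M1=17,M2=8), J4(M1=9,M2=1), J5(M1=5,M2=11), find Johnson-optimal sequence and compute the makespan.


Johnson's rule:
Group 1 (M1≤M2, sort by M1): ['J5', 'J1']
Group 2 (M1>M2, sort desc M2): ['J3', 'J2', 'J4']
Sequence: J5 → J1 → J3 → J2 → J4
Makespan calculation:
  J5: M1 done=5, M2 done=16
  J1: M1 done=22, M2 done=39
  J3: M1 done=39, M2 done=47
  J2: M1 done=52, M2 done=59
  J4: M1 done=61, M2 done=62
= Sequence: J5 → J1 → J3 → J2 → J4, Makespan: 62


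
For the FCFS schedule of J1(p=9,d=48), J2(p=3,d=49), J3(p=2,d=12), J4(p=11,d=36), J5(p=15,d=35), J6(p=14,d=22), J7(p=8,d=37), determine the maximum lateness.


Lateness per job (L = C - d):
  J1: C=9, d=48, L=-39
  J2: C=12, d=49, L=-37
  J3: C=14, d=12, L=2
  J4: C=25, d=36, L=-11
  J5: C=40, d=35, L=5
  J6: C=54, d=22, L=32
  J7: C=62, d=37, L=25
Lmax = max(-39, -37, 2, -11, 5, 32, 25)
= 32


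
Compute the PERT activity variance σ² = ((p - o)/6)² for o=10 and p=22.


σ² = ((p - o) / 6)² = (p - o)² / 36
= (22 - 10)² / 36
= 12² / 36
= 144 / 36
= 4.0000


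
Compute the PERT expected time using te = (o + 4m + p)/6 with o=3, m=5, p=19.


te = (o + 4m + p) / 6
= (3 + 4×5 + 19) / 6
= (3 + 20 + 19) / 6
= 42 / 6
= 7.00


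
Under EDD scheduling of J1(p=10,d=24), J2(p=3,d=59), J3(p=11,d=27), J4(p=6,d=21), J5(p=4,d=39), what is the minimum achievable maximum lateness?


EDD order: J4 → J1 → J3 → J5 → J2
Completion and lateness:
  J4: C=6, d=21, L=6-21=-15
  J1: C=16, d=24, L=16-24=-8
  J3: C=27, d=27, L=27-27=0
  J5: C=31, d=39, L=31-39=-8
  J2: C=34, d=59, L=34-59=-25
Lmax = max(-15, -8, 0, -8, -25)
= 0


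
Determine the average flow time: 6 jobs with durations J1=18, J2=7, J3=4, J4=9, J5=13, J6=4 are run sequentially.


Completion times:
  J1: completes at 18
  J2: completes at 25
  J3: completes at 29
  J4: completes at 38
  J5: completes at 51
  J6: completes at 55
Sum = 216
Average = 216/6
= 36.00


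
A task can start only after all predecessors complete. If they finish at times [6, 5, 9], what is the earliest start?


ES = max of all predecessor completion times
Predecessors: [6, 5, 9]
ES = max(6, 5, 9)
= 9


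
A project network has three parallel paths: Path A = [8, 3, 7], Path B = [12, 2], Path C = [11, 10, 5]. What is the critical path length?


Path A: 8 + 3 + 7 = 18
Path B: 12 + 2 = 14
Path C: 11 + 10 + 5 = 26
Critical path = longest = max(18, 14, 26)
= 26 (Path C)


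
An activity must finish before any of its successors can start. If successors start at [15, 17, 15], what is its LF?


LF = min of all successor start times
Successors start at: [15, 17, 15]
LF = min(15, 17, 15)
= 15


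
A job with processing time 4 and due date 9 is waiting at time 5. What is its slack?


Slack = due - current_time - processing
= 9 - 5 - 4
= 0


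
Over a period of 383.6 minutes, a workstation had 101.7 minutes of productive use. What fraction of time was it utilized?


Utilization = busy / total × 100
= 101.7 / 383.6 × 100
= 26.5%


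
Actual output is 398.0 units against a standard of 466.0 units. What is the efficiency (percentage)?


Efficiency = (actual / standard) × 100
= (398.0 / 466.0) × 100
= 85.4%


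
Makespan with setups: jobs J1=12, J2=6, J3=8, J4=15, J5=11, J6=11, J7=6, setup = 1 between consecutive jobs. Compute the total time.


Makespan = Σ processing + (n-1) × setup
= (12 + 6 + 8 + 15 + 11 + 11 + 6) + (7-1)×1
= 69 + 6
= 75 time units


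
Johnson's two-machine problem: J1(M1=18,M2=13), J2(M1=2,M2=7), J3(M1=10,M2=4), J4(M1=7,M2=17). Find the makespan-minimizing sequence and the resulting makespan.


Johnson's rule:
Group 1 (M1≤M2, sort by M1): ['J2', 'J4']
Group 2 (M1>M2, sort desc M2): ['J1', 'J3']
Sequence: J2 → J4 → J1 → J3
Makespan calculation:
  J2: M1 done=2, M2 done=9
  J4: M1 done=9, M2 done=26
  J1: M1 done=27, M2 done=40
  J3: M1 done=37, M2 done=44
= Sequence: J2 → J4 → J1 → J3, Makespan: 44


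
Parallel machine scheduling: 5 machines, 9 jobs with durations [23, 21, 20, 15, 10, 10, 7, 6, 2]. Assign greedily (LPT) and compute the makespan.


Jobs (LPT sorted): [23, 21, 20, 15, 10, 10, 7, 6, 2]
Machines: 5
  J=23 → Machine 1 (load: 0+23=23)
  J=21 → Machine 2 (load: 0+21=21)
  J=20 → Machine 3 (load: 0+20=20)
  J=15 → Machine 4 (load: 0+15=15)
  J=10 → Machine 5 (load: 0+10=10)
  J=10 → Machine 5 (load: 10+10=20)
  J=7 → Machine 4 (load: 15+7=22)
  J=6 → Machine 3 (load: 20+6=26)
  J=2 → Machine 5 (load: 20+2=22)
Machine loads: [23, 21, 26, 22, 22]
Makespan = max = 26 time units


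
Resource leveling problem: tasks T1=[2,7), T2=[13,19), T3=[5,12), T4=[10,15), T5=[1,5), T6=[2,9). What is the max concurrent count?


Check each time point for overlaps:
  t=2: 3 tasks active (T1, T5, T6)
Max concurrent = 3


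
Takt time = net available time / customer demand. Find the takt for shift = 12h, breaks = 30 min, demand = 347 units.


Available = 12×60 - 30 = 690 min
Takt time = 690 / 347
= 1.99 min/unit


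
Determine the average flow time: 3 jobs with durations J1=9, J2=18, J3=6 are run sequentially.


Completion times:
  J1: completes at 9
  J2: completes at 27
  J3: completes at 33
Sum = 69
Average = 69/3
= 23.00


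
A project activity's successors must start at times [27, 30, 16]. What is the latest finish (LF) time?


LF = min of all successor start times
Successors start at: [27, 30, 16]
LF = min(27, 30, 16)
= 16


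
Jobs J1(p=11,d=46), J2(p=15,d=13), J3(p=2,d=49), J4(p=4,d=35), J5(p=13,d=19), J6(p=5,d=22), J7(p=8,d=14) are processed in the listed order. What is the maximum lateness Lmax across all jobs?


Lateness per job (L = C - d):
  J1: C=11, d=46, L=-35
  J2: C=26, d=13, L=13
  J3: C=28, d=49, L=-21
  J4: C=32, d=35, L=-3
  J5: C=45, d=19, L=26
  J6: C=50, d=22, L=28
  J7: C=58, d=14, L=44
Lmax = max(-35, 13, -21, -3, 26, 28, 44)
= 44


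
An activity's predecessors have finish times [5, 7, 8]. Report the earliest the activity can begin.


ES = max of all predecessor completion times
Predecessors: [5, 7, 8]
ES = max(5, 7, 8)
= 8


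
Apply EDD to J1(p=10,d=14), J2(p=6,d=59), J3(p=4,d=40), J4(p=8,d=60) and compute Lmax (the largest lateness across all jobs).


EDD order: J1 → J3 → J2 → J4
Completion and lateness:
  J1: C=10, d=14, L=10-14=-4
  J3: C=14, d=40, L=14-40=-26
  J2: C=20, d=59, L=20-59=-39
  J4: C=28, d=60, L=28-60=-32
Lmax = max(-4, -26, -39, -32)
= -4


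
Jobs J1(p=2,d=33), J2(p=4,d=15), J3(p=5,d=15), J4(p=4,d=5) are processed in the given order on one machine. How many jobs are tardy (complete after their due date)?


Completion vs due date:
  J1: C=2, d=33 → on time
  J2: C=6, d=15 → on time
  J3: C=11, d=15 → on time
  J4: C=15, d=5 → TARDY
Tardy jobs: J4
Count = 1


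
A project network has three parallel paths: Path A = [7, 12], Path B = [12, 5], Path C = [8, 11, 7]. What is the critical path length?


Path A: 7 + 12 = 19
Path B: 12 + 5 = 17
Path C: 8 + 11 + 7 = 26
Critical path = longest = max(19, 17, 26)
= 26 (Path C)


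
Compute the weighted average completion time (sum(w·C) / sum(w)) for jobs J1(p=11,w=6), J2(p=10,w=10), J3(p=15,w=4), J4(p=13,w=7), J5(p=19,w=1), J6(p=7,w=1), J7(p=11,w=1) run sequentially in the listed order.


Completion times:
  J1: C=11, w×C=6×11=66
  J2: C=21, w×C=10×21=210
  J3: C=36, w×C=4×36=144
  J4: C=49, w×C=7×49=343
  J5: C=68, w×C=1×68=68
  J6: C=75, w×C=1×75=75
  J7: C=86, w×C=1×86=86
Sum w×C = 992
Sum w = 30
Weighted avg = 992/30
= 33.07


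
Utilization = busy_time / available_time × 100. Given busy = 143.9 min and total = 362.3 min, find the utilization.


Utilization = busy / total × 100
= 143.9 / 362.3 × 100
= 39.7%


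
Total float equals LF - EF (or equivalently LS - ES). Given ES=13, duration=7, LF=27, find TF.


EF = ES + duration = 13 + 7 = 20
LS = LF - duration = 27 - 7 = 20
Total Float = LF - EF = 27 - 20
(or LS - ES = 20 - 13)
= 7


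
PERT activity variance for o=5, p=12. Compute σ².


σ² = ((p - o) / 6)² = (p - o)² / 36
= (12 - 5)² / 36
= 7² / 36
= 49 / 36
= 1.3611


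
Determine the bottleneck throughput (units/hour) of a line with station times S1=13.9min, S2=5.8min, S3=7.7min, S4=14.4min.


Bottleneck = longest station time
Station times: [13.9, 5.8, 7.7, 14.4]
Max = 14.4 min
Rate = 60 / 14.4
= 4.17 units/hour (bottleneck: 14.4min)


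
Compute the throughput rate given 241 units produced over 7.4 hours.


Throughput = units / time
= 241 / 7.4
= 32.6 units/hour


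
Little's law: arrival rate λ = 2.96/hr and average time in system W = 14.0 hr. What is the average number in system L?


Little's law: L = λ × W
= 2.96 × 14.0
= 41.44


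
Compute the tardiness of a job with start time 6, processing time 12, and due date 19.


Completion = start + processing = 6 + 12 = 18
Tardiness = max(0, C - d) = max(0, 18 - 19)
= max(0, -1)
= 0


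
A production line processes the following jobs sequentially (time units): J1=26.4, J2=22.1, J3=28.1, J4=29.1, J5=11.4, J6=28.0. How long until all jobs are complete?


Sequential makespan: sum all processing times
= 26.4 + 22.1 + 28.1 + 29.1 + 11.4 + 28.0
= 145.1 time units


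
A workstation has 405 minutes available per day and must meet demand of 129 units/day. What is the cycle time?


Cycle time = available time / demand
= 405 / 129
= 3.14 min/unit


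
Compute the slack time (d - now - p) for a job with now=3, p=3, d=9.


Slack = due - current_time - processing
= 9 - 3 - 3
= 3


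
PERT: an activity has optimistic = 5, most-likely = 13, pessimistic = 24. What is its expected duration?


te = (o + 4m + p) / 6
= (5 + 4×13 + 24) / 6
= (5 + 52 + 24) / 6
= 81 / 6
= 13.50


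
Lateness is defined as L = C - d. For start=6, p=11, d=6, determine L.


Completion = 6 + 11 = 17
Lateness = C - d = 17 - 6
= 11


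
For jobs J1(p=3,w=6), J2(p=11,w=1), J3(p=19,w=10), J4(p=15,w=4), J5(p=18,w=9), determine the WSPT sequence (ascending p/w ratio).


WSPT (Smith's rule): sort by p/w ascending
  J1: p/w = 3/6 = 0.500
  J3: p/w = 19/10 = 1.900
  J5: p/w = 18/9 = 2.000
  J4: p/w = 15/4 = 3.750
  J2: p/w = 11/1 = 11.000
Order: J1 → J3 → J5 → J4 → J2


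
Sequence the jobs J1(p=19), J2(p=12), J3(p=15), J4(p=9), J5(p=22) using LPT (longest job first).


LPT: sort by longest processing time first
  J5: p=22
  J1: p=19
  J3: p=15
  J2: p=12
  J4: p=9
Order: J5 → J1 → J3 → J2 → J4


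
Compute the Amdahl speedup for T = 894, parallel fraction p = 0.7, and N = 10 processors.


Amdahl's law: T_p = T × ((1-p) + p/N)
= 894 × ((1-0.7) + 0.7/10)
= 894 × (0.30 + 0.0700)
= 894 × 0.3700
= 330.78
Speedup = 894/330.78
= 2.70×


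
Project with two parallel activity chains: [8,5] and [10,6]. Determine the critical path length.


Path A: 8 + 5 = 13
Path B: 10 + 6 = 16
Critical path = longest = max(13, 16)
= 16 (Path B)


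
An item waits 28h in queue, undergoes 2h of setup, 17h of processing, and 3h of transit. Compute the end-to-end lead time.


Lead time = queue + setup + processing + transit
= 28 + 2 + 17 + 3
= 50 hours


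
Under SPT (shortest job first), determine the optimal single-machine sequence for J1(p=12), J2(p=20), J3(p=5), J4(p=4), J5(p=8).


SPT: sort by shortest processing time
  J4: p=4
  J3: p=5
  J5: p=8
  J1: p=12
  J2: p=20
Order: J4 → J3 → J5 → J1 → J2


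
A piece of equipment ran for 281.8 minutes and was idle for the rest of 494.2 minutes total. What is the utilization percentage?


Utilization = busy / total × 100
= 281.8 / 494.2 × 100
= 57.0%


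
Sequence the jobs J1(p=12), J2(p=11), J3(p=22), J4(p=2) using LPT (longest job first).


LPT: sort by longest processing time first
  J3: p=22
  J1: p=12
  J2: p=11
  J4: p=2
Order: J3 → J1 → J2 → J4


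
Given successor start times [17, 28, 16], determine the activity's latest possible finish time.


LF = min of all successor start times
Successors start at: [17, 28, 16]
LF = min(17, 28, 16)
= 16


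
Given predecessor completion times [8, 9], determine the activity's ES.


ES = max of all predecessor completion times
Predecessors: [8, 9]
ES = max(8, 9)
= 9


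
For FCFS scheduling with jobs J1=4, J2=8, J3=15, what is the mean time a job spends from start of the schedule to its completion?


Completion times:
  J1: completes at 4
  J2: completes at 12
  J3: completes at 27
Sum = 43
Average = 43/3
= 14.33


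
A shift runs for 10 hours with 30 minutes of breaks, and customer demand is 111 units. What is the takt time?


Available = 10×60 - 30 = 570 min
Takt time = 570 / 111
= 5.14 min/unit


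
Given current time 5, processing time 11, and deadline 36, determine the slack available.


Slack = due - current_time - processing
= 36 - 5 - 11
= 20


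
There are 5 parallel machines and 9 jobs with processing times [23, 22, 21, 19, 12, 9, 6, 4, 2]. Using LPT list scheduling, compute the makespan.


Jobs (LPT sorted): [23, 22, 21, 19, 12, 9, 6, 4, 2]
Machines: 5
  J=23 → Machine 1 (load: 0+23=23)
  J=22 → Machine 2 (load: 0+22=22)
  J=21 → Machine 3 (load: 0+21=21)
  J=19 → Machine 4 (load: 0+19=19)
  J=12 → Machine 5 (load: 0+12=12)
  J=9 → Machine 5 (load: 12+9=21)
  J=6 → Machine 4 (load: 19+6=25)
  J=4 → Machine 3 (load: 21+4=25)
  J=2 → Machine 5 (load: 21+2=23)
Machine loads: [23, 22, 25, 25, 23]
Makespan = max = 25 time units


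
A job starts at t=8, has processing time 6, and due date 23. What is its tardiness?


Completion = start + processing = 8 + 6 = 14
Tardiness = max(0, C - d) = max(0, 14 - 23)
= max(0, -9)
= 0


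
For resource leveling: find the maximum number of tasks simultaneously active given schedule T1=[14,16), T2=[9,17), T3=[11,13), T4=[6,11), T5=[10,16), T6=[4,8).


Check each time point for overlaps:
  t=10: 3 tasks active (T2, T4, T5)
Max concurrent = 3


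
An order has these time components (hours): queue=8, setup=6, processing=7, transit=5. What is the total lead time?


Lead time = queue + setup + processing + transit
= 8 + 6 + 7 + 5
= 26 hours


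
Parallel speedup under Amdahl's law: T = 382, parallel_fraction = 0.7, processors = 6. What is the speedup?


Amdahl's law: T_p = T × ((1-p) + p/N)
= 382 × ((1-0.7) + 0.7/6)
= 382 × (0.30 + 0.1167)
= 382 × 0.4167
= 159.17
Speedup = 382/159.17
= 2.40×


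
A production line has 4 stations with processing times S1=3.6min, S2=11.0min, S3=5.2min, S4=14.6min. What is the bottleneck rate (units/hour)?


Bottleneck = longest station time
Station times: [3.6, 11.0, 5.2, 14.6]
Max = 14.6 min
Rate = 60 / 14.6
= 4.11 units/hour (bottleneck: 14.6min)


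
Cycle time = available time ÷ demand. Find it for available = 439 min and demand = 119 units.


Cycle time = available time / demand
= 439 / 119
= 3.69 min/unit


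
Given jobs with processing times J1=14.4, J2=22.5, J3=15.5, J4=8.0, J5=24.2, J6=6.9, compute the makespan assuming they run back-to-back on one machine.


Sequential makespan: sum all processing times
= 14.4 + 22.5 + 15.5 + 8.0 + 24.2 + 6.9
= 91.5 time units


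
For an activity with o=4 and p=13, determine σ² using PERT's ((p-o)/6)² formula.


σ² = ((p - o) / 6)² = (p - o)² / 36
= (13 - 4)² / 36
= 9² / 36
= 81 / 36
= 2.2500


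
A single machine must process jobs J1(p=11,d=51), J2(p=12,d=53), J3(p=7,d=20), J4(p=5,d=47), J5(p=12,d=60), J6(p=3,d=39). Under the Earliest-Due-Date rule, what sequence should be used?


EDD: sort by earliest due date
  J3: d=20, p=7
  J6: d=39, p=3
  J4: d=47, p=5
  J1: d=51, p=11
  J2: d=53, p=12
  J5: d=60, p=12
Order: J3 → J6 → J4 → J1 → J2 → J5


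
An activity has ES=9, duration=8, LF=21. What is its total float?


EF = ES + duration = 9 + 8 = 17
LS = LF - duration = 21 - 8 = 13
Total Float = LF - EF = 21 - 17
(or LS - ES = 13 - 9)
= 4


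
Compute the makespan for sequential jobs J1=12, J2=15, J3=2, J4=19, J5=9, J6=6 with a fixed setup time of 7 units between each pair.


Makespan = Σ processing + (n-1) × setup
= (12 + 15 + 2 + 19 + 9 + 6) + (6-1)×7
= 63 + 35
= 98 time units


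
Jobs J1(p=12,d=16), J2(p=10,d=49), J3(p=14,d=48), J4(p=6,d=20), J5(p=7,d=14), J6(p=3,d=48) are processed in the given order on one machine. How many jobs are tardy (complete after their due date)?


Completion vs due date:
  J1: C=12, d=16 → on time
  J2: C=22, d=49 → on time
  J3: C=36, d=48 → on time
  J4: C=42, d=20 → TARDY
  J5: C=49, d=14 → TARDY
  J6: C=52, d=48 → TARDY
Tardy jobs: J4, J5, J6
Count = 3


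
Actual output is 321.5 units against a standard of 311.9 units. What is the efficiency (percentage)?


Efficiency = (actual / standard) × 100
= (321.5 / 311.9) × 100
= 103.1%


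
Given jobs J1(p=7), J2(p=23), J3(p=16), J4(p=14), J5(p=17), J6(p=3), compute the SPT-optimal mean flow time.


SPT order: J6 → J1 → J4 → J3 → J5 → J2
Completion times:
  J6: C=3
  J1: C=10
  J4: C=24
  J3: C=40
  J5: C=57
  J2: C=80
Sum = 214, n = 6
Mean flow = 214/6
= 35.67


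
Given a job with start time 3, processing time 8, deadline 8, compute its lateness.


Completion = 3 + 8 = 11
Lateness = C - d = 11 - 8
= 3


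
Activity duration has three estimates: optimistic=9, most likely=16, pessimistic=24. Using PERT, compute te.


te = (o + 4m + p) / 6
= (9 + 4×16 + 24) / 6
= (9 + 64 + 24) / 6
= 97 / 6
= 16.17


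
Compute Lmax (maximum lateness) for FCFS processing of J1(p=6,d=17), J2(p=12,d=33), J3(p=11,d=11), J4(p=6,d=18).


Lateness per job (L = C - d):
  J1: C=6, d=17, L=-11
  J2: C=18, d=33, L=-15
  J3: C=29, d=11, L=18
  J4: C=35, d=18, L=17
Lmax = max(-11, -15, 18, 17)
= 18


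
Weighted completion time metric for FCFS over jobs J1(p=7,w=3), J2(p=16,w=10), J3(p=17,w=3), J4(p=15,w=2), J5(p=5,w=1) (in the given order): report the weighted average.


Completion times:
  J1: C=7, w×C=3×7=21
  J2: C=23, w×C=10×23=230
  J3: C=40, w×C=3×40=120
  J4: C=55, w×C=2×55=110
  J5: C=60, w×C=1×60=60
Sum w×C = 541
Sum w = 19
Weighted avg = 541/19
= 28.47


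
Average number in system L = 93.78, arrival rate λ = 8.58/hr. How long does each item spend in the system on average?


Little's law: L = λW → W = L / λ
= 93.78 / 8.58
= 10.93 hours


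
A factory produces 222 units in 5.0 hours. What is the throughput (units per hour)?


Throughput = units / time
= 222 / 5.0
= 44.4 units/hour


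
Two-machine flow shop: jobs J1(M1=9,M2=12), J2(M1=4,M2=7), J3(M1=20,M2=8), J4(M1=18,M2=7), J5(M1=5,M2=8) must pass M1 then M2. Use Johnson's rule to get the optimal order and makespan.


Johnson's rule:
Group 1 (M1≤M2, sort by M1): ['J2', 'J5', 'J1']
Group 2 (M1>M2, sort desc M2): ['J3', 'J4']
Sequence: J2 → J5 → J1 → J3 → J4
Makespan calculation:
  J2: M1 done=4, M2 done=11
  J5: M1 done=9, M2 done=19
  J1: M1 done=18, M2 done=31
  J3: M1 done=38, M2 done=46
  J4: M1 done=56, M2 done=63
= Sequence: J2 → J5 → J1 → J3 → J4, Makespan: 63


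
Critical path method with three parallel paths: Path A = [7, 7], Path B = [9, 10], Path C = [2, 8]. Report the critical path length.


Path A: 7 + 7 = 14
Path B: 9 + 10 = 19
Path C: 2 + 8 = 10
Critical path = longest = max(14, 19, 10)
= 19 (Path B)


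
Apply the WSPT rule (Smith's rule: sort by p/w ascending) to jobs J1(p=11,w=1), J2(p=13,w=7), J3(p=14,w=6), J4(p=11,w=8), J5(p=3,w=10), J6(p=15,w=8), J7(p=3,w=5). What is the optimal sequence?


WSPT (Smith's rule): sort by p/w ascending
  J5: p/w = 3/10 = 0.300
  J7: p/w = 3/5 = 0.600
  J4: p/w = 11/8 = 1.375
  J2: p/w = 13/7 = 1.857
  J6: p/w = 15/8 = 1.875
  J3: p/w = 14/6 = 2.333
  J1: p/w = 11/1 = 11.000
Order: J5 → J7 → J4 → J2 → J6 → J3 → J1


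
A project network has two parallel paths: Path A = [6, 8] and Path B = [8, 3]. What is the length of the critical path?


Path A: 6 + 8 = 14
Path B: 8 + 3 = 11
Critical path = longest = max(14, 11)
= 14 (Path A)


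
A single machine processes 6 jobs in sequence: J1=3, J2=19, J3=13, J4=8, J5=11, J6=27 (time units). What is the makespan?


Sequential makespan: sum all processing times
= 3 + 19 + 13 + 8 + 11 + 27
= 81 time units


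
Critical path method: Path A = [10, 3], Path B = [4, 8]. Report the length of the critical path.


Path A: 10 + 3 = 13
Path B: 4 + 8 = 12
Critical path = longest = max(13, 12)
= 13 (Path A)


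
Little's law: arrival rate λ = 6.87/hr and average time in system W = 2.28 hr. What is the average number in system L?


Little's law: L = λ × W
= 6.87 × 2.28
= 15.66


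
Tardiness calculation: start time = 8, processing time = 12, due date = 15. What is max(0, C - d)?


Completion = start + processing = 8 + 12 = 20
Tardiness = max(0, C - d) = max(0, 20 - 15)
= max(0, 5)
= 5


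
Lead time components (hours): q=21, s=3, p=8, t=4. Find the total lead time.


Lead time = queue + setup + processing + transit
= 21 + 3 + 8 + 4
= 36 hours


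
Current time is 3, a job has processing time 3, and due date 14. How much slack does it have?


Slack = due - current_time - processing
= 14 - 3 - 3
= 8


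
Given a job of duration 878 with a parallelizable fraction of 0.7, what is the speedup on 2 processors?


Amdahl's law: T_p = T × ((1-p) + p/N)
= 878 × ((1-0.7) + 0.7/2)
= 878 × (0.30 + 0.3500)
= 878 × 0.6500
= 570.70
Speedup = 878/570.70
= 1.54×


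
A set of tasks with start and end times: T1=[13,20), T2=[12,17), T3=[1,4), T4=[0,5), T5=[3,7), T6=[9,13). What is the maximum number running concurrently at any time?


Check each time point for overlaps:
  t=3: 3 tasks active (T3, T4, T5)
Max concurrent = 3


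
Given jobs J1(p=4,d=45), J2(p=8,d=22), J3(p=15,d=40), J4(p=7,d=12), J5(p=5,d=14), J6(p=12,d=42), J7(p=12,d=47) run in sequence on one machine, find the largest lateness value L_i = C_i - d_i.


Lateness per job (L = C - d):
  J1: C=4, d=45, L=-41
  J2: C=12, d=22, L=-10
  J3: C=27, d=40, L=-13
  J4: C=34, d=12, L=22
  J5: C=39, d=14, L=25
  J6: C=51, d=42, L=9
  J7: C=63, d=47, L=16
Lmax = max(-41, -10, -13, 22, 25, 9, 16)
= 25


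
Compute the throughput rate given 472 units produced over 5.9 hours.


Throughput = units / time
= 472 / 5.9
= 80.0 units/hour


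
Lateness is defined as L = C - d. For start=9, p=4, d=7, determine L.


Completion = 9 + 4 = 13
Lateness = C - d = 13 - 7
= 6


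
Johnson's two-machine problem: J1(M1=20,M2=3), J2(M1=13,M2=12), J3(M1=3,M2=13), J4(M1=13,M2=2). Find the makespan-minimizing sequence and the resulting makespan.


Johnson's rule:
Group 1 (M1≤M2, sort by M1): ['J3']
Group 2 (M1>M2, sort desc M2): ['J2', 'J1', 'J4']
Sequence: J3 → J2 → J1 → J4
Makespan calculation:
  J3: M1 done=3, M2 done=16
  J2: M1 done=16, M2 done=28
  J1: M1 done=36, M2 done=39
  J4: M1 done=49, M2 done=51
= Sequence: J3 → J2 → J1 → J4, Makespan: 51


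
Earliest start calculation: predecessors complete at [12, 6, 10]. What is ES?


ES = max of all predecessor completion times
Predecessors: [12, 6, 10]
ES = max(12, 6, 10)
= 12


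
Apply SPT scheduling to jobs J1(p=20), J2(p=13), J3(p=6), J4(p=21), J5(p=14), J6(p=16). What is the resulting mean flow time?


SPT order: J3 → J2 → J5 → J6 → J1 → J4
Completion times:
  J3: C=6
  J2: C=19
  J5: C=33
  J6: C=49
  J1: C=69
  J4: C=90
Sum = 266, n = 6
Mean flow = 266/6
= 44.33


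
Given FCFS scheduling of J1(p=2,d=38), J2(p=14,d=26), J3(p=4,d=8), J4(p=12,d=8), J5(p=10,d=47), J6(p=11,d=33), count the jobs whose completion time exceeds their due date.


Completion vs due date:
  J1: C=2, d=38 → on time
  J2: C=16, d=26 → on time
  J3: C=20, d=8 → TARDY
  J4: C=32, d=8 → TARDY
  J5: C=42, d=47 → on time
  J6: C=53, d=33 → TARDY
Tardy jobs: J3, J4, J6
Count = 3


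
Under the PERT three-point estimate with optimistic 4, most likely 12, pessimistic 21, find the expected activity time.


te = (o + 4m + p) / 6
= (4 + 4×12 + 21) / 6
= (4 + 48 + 21) / 6
= 73 / 6
= 12.17


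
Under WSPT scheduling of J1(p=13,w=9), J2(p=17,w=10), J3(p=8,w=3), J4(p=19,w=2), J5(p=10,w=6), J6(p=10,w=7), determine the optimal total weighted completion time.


WSPT order (by p/w): J6 → J1 → J5 → J2 → J3 → J4
  J6: C=10, w·C=7×10=70
  J1: C=23, w·C=9×23=207
  J5: C=33, w·C=6×33=198
  J2: C=50, w·C=10×50=500
  J3: C=58, w·C=3×58=174
  J4: C=77, w·C=2×77=154
Σ w·C = 1303
= 1303


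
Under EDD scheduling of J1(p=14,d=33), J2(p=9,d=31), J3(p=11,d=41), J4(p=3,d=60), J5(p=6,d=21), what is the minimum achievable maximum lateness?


EDD order: J5 → J2 → J1 → J3 → J4
Completion and lateness:
  J5: C=6, d=21, L=6-21=-15
  J2: C=15, d=31, L=15-31=-16
  J1: C=29, d=33, L=29-33=-4
  J3: C=40, d=41, L=40-41=-1
  J4: C=43, d=60, L=43-60=-17
Lmax = max(-15, -16, -4, -1, -17)
= -1


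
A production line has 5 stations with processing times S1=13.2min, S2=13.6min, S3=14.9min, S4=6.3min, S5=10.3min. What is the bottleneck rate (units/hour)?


Bottleneck = longest station time
Station times: [13.2, 13.6, 14.9, 6.3, 10.3]
Max = 14.9 min
Rate = 60 / 14.9
= 4.03 units/hour (bottleneck: 14.9min)


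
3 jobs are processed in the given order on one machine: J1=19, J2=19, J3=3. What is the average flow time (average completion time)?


Completion times:
  J1: completes at 19
  J2: completes at 38
  J3: completes at 41
Sum = 98
Average = 98/3
= 32.67


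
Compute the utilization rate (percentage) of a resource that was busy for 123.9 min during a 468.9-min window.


Utilization = busy / total × 100
= 123.9 / 468.9 × 100
= 26.4%


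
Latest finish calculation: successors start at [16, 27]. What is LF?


LF = min of all successor start times
Successors start at: [16, 27]
LF = min(16, 27)
= 16


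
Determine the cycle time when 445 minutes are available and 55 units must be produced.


Cycle time = available time / demand
= 445 / 55
= 8.09 min/unit


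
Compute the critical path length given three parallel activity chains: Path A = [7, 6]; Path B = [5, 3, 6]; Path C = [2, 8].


Path A: 7 + 6 = 13
Path B: 5 + 3 + 6 = 14
Path C: 2 + 8 = 10
Critical path = longest = max(13, 14, 10)
= 14 (Path B)


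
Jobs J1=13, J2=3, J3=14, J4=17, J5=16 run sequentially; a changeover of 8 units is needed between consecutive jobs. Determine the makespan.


Makespan = Σ processing + (n-1) × setup
= (13 + 3 + 14 + 17 + 16) + (5-1)×8
= 63 + 32
= 95 time units


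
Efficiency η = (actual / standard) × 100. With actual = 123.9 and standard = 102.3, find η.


Efficiency = (actual / standard) × 100
= (123.9 / 102.3) × 100
= 121.1%


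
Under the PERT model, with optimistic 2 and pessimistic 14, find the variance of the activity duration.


σ² = ((p - o) / 6)² = (p - o)² / 36
= (14 - 2)² / 36
= 12² / 36
= 144 / 36
= 4.0000


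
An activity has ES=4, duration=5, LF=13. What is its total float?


EF = ES + duration = 4 + 5 = 9
LS = LF - duration = 13 - 5 = 8
Total Float = LF - EF = 13 - 9
(or LS - ES = 8 - 4)
= 4


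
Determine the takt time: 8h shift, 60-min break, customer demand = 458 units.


Available = 8×60 - 60 = 420 min
Takt time = 420 / 458
= 0.92 min/unit


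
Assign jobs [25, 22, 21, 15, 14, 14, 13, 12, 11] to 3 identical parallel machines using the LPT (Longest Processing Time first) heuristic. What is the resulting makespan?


Jobs (LPT sorted): [25, 22, 21, 15, 14, 14, 13, 12, 11]
Machines: 3
  J=25 → Machine 1 (load: 0+25=25)
  J=22 → Machine 2 (load: 0+22=22)
  J=21 → Machine 3 (load: 0+21=21)
  J=15 → Machine 3 (load: 21+15=36)
  J=14 → Machine 2 (load: 22+14=36)
  J=14 → Machine 1 (load: 25+14=39)
  J=13 → Machine 2 (load: 36+13=49)
  J=12 → Machine 3 (load: 36+12=48)
  J=11 → Machine 1 (load: 39+11=50)
Machine loads: [50, 49, 48]
Makespan = max = 50 time units


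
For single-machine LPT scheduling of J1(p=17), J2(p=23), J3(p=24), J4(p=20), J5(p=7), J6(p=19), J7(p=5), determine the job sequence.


LPT: sort by longest processing time first
  J3: p=24
  J2: p=23
  J4: p=20
  J6: p=19
  J1: p=17
  J5: p=7
  J7: p=5
Order: J3 → J2 → J4 → J6 → J1 → J5 → J7


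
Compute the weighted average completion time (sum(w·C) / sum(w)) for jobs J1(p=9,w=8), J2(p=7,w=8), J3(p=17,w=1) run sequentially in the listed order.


Completion times:
  J1: C=9, w×C=8×9=72
  J2: C=16, w×C=8×16=128
  J3: C=33, w×C=1×33=33
Sum w×C = 233
Sum w = 17
Weighted avg = 233/17
= 13.71


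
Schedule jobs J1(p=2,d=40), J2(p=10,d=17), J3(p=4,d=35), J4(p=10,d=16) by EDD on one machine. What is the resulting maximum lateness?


EDD order: J4 → J2 → J3 → J1
Completion and lateness:
  J4: C=10, d=16, L=10-16=-6
  J2: C=20, d=17, L=20-17=3
  J3: C=24, d=35, L=24-35=-11
  J1: C=26, d=40, L=26-40=-14
Lmax = max(-6, 3, -11, -14)
= 3


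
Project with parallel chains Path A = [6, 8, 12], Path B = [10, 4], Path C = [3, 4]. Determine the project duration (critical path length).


Path A: 6 + 8 + 12 = 26
Path B: 10 + 4 = 14
Path C: 3 + 4 = 7
Critical path = longest = max(26, 14, 7)
= 26 (Path A)


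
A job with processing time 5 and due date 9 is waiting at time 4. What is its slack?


Slack = due - current_time - processing
= 9 - 4 - 5
= 0


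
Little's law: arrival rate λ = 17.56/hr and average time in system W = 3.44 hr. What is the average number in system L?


Little's law: L = λ × W
= 17.56 × 3.44
= 60.41


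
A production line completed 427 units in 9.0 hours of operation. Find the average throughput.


Throughput = units / time
= 427 / 9.0
= 47.4 units/hour


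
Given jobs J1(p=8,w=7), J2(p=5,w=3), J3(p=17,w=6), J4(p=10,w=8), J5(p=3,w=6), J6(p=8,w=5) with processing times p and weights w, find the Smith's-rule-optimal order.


WSPT (Smith's rule): sort by p/w ascending
  J5: p/w = 3/6 = 0.500
  J1: p/w = 8/7 = 1.143
  J4: p/w = 10/8 = 1.250
  J6: p/w = 8/5 = 1.600
  J2: p/w = 5/3 = 1.667
  J3: p/w = 17/6 = 2.833
Order: J5 → J1 → J4 → J6 → J2 → J3


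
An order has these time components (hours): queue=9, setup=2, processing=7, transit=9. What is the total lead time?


Lead time = queue + setup + processing + transit
= 9 + 2 + 7 + 9
= 27 hours


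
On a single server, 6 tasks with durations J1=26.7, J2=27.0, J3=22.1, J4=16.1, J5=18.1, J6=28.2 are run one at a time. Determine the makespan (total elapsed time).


Sequential makespan: sum all processing times
= 26.7 + 27.0 + 22.1 + 16.1 + 18.1 + 28.2
= 138.2 time units


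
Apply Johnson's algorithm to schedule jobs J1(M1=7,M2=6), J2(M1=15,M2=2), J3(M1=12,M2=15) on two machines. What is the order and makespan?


Johnson's rule:
Group 1 (M1≤M2, sort by M1): ['J3']
Group 2 (M1>M2, sort desc M2): ['J1', 'J2']
Sequence: J3 → J1 → J2
Makespan calculation:
  J3: M1 done=12, M2 done=27
  J1: M1 done=19, M2 done=33
  J2: M1 done=34, M2 done=36
= Sequence: J3 → J1 → J2, Makespan: 36


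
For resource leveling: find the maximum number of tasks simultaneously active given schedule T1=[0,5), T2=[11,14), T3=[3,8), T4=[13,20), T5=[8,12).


Check each time point for overlaps:
  t=3: 2 tasks active (T1, T3)
Max concurrent = 2


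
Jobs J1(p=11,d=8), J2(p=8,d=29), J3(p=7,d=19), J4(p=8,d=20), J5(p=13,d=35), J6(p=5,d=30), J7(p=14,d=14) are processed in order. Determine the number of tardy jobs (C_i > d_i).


Completion vs due date:
  J1: C=11, d=8 → TARDY
  J2: C=19, d=29 → on time
  J3: C=26, d=19 → TARDY
  J4: C=34, d=20 → TARDY
  J5: C=47, d=35 → TARDY
  J6: C=52, d=30 → TARDY
  J7: C=66, d=14 → TARDY
Tardy jobs: J1, J3, J4, J5, J6, J7
Count = 6


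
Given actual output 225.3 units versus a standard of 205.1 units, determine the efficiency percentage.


Efficiency = (actual / standard) × 100
= (225.3 / 205.1) × 100
= 109.8%


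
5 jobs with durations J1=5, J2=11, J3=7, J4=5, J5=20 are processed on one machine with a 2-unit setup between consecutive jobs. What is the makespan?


Makespan = Σ processing + (n-1) × setup
= (5 + 11 + 7 + 5 + 20) + (5-1)×2
= 48 + 8
= 56 time units


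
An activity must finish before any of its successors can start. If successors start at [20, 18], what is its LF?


LF = min of all successor start times
Successors start at: [20, 18]
LF = min(20, 18)
= 18


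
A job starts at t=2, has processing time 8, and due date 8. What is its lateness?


Completion = 2 + 8 = 10
Lateness = C - d = 10 - 8
= 2


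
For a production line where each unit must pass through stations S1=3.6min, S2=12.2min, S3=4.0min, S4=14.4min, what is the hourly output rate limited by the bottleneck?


Bottleneck = longest station time
Station times: [3.6, 12.2, 4.0, 14.4]
Max = 14.4 min
Rate = 60 / 14.4
= 4.17 units/hour (bottleneck: 14.4min)


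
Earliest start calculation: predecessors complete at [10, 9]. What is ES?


ES = max of all predecessor completion times
Predecessors: [10, 9]
ES = max(10, 9)
= 10


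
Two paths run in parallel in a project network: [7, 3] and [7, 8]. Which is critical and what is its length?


Path A: 7 + 3 = 10
Path B: 7 + 8 = 15
Critical path = longest = max(10, 15)
= 15 (Path B)


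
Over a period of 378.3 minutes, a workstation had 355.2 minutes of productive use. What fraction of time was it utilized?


Utilization = busy / total × 100
= 355.2 / 378.3 × 100
= 93.9%


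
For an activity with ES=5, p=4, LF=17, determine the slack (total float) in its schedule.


EF = ES + duration = 5 + 4 = 9
LS = LF - duration = 17 - 4 = 13
Total Float = LF - EF = 17 - 9
(or LS - ES = 13 - 5)
= 8


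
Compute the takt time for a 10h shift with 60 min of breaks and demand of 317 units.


Available = 10×60 - 60 = 540 min
Takt time = 540 / 317
= 1.70 min/unit


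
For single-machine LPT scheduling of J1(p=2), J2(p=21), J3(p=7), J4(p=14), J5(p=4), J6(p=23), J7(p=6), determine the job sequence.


LPT: sort by longest processing time first
  J6: p=23
  J2: p=21
  J4: p=14
  J3: p=7
  J7: p=6
  J5: p=4
  J1: p=2
Order: J6 → J2 → J4 → J3 → J7 → J5 → J1


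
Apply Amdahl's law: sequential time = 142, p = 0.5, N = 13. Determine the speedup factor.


Amdahl's law: T_p = T × ((1-p) + p/N)
= 142 × ((1-0.5) + 0.5/13)
= 142 × (0.50 + 0.0385)
= 142 × 0.5385
= 76.46
Speedup = 142/76.46
= 1.86×


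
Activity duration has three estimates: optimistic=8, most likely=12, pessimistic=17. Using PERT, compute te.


te = (o + 4m + p) / 6
= (8 + 4×12 + 17) / 6
= (8 + 48 + 17) / 6
= 73 / 6
= 12.17
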